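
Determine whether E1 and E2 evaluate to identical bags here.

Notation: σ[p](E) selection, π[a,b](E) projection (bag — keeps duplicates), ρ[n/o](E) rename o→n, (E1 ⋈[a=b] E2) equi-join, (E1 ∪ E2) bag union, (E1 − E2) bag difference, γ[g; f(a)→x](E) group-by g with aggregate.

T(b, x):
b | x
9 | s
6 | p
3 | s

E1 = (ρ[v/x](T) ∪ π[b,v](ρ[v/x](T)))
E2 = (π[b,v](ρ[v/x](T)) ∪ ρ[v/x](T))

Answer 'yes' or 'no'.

E1 subexpression sizes:
  T → 3
  ρ[v/x](T) → 3
  T → 3
  ρ[v/x](T) → 3
  π[b,v](ρ[v/x](T)) → 3
  (ρ[v/x](T) ∪ π[b,v](ρ[v/x](T))) → 6
E2 subexpression sizes:
  T → 3
  ρ[v/x](T) → 3
  π[b,v](ρ[v/x](T)) → 3
  T → 3
  ρ[v/x](T) → 3
  (π[b,v](ρ[v/x](T)) ∪ ρ[v/x](T)) → 6

E1 and E2 produce the same multiset:
b | v
3 | s
3 | s
6 | p
6 | p
9 | s
9 | s

yes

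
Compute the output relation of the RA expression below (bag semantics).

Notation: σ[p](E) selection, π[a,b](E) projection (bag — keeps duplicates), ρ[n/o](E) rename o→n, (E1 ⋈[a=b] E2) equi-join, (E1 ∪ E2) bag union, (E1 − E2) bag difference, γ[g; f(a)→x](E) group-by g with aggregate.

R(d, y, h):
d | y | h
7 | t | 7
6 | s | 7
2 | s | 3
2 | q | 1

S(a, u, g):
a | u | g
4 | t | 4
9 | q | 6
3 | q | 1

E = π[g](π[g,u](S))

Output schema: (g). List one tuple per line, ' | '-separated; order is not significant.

Stepwise |·|:
  S → 3
  π[g,u](S) → 3
  π[g](π[g,u](S)) → 3

== RESULT ==
g
1
4
6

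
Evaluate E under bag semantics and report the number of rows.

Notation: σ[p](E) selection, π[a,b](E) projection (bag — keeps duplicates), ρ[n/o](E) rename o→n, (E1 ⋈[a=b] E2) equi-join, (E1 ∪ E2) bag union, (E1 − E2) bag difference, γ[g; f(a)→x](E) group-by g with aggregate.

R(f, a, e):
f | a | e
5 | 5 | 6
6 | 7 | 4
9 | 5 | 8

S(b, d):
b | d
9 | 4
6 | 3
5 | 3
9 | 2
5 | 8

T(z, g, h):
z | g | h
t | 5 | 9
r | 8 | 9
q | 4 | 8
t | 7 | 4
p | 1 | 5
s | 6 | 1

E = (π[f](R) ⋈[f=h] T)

Stepwise |·|:
  R → 3
  π[f](R) → 3
  T → 6
  (π[f](R) ⋈[f=h] T) → 3

|E| = 3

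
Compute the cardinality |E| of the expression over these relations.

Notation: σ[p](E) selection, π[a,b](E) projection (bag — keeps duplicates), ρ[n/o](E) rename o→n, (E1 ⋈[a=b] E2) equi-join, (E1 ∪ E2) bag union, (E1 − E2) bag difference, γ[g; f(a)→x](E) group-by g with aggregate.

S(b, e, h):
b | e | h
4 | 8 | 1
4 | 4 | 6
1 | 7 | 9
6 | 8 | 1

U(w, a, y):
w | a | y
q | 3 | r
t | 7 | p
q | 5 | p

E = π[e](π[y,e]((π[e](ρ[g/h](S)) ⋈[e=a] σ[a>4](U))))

Subexpression sizes:
  S → 4
  ρ[g/h](S) → 4
  π[e](ρ[g/h](S)) → 4
  U → 3
  σ[a>4](U) → 2
  (π[e](ρ[g/h](S)) ⋈[e=a] σ[a>4](U)) → 1
  π[y,e]((π[e](ρ[g/h](S)) ⋈[e=a] σ[a>4](U))) → 1
  π[e](π[y,e]((π[e](ρ[g/h](S)) ⋈[e=a] σ[a>4](U)))) → 1

|E| = 1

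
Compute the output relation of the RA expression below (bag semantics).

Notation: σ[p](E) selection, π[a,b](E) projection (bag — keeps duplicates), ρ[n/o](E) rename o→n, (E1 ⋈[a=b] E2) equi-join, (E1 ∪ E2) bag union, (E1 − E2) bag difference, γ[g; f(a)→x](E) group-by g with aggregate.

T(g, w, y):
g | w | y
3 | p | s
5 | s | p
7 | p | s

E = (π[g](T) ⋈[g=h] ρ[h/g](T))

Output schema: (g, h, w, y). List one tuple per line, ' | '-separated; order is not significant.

Subexpression sizes:
  T → 3
  π[g](T) → 3
  T → 3
  ρ[h/g](T) → 3
  (π[g](T) ⋈[g=h] ρ[h/g](T)) → 3

== RESULT ==
g | h | w | y
3 | 3 | p | s
5 | 5 | s | p
7 | 7 | p | s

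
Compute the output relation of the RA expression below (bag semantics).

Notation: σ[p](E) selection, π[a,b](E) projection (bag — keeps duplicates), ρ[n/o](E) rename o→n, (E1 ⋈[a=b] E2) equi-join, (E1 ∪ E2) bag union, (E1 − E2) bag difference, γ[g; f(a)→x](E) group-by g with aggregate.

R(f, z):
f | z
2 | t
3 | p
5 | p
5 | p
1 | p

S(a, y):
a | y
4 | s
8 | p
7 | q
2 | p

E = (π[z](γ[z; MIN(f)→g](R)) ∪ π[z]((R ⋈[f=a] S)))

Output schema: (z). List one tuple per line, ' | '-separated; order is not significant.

Per-node cardinality:
  R → 5
  γ[z; MIN(f)→g](R) → 2
  π[z](γ[z; MIN(f)→g](R)) → 2
  R → 5
  S → 4
  (R ⋈[f=a] S) → 1
  π[z]((R ⋈[f=a] S)) → 1
  (π[z](γ[z; MIN(f)→g](R)) ∪ π[z]((R ⋈[f=a] S))) → 3

== RESULT ==
z
p
t
t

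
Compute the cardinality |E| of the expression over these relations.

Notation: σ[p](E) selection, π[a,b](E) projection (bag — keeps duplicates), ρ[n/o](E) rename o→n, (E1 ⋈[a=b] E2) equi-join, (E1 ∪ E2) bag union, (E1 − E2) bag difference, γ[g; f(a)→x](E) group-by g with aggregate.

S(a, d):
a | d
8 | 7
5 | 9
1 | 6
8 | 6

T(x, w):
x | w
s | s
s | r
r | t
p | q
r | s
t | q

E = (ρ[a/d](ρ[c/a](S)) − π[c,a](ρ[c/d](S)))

Row counts bottom-up:
  S → 4
  ρ[c/a](S) → 4
  ρ[a/d](ρ[c/a](S)) → 4
  S → 4
  ρ[c/d](S) → 4
  π[c,a](ρ[c/d](S)) → 4
  (ρ[a/d](ρ[c/a](S)) − π[c,a](ρ[c/d](S))) → 4

|E| = 4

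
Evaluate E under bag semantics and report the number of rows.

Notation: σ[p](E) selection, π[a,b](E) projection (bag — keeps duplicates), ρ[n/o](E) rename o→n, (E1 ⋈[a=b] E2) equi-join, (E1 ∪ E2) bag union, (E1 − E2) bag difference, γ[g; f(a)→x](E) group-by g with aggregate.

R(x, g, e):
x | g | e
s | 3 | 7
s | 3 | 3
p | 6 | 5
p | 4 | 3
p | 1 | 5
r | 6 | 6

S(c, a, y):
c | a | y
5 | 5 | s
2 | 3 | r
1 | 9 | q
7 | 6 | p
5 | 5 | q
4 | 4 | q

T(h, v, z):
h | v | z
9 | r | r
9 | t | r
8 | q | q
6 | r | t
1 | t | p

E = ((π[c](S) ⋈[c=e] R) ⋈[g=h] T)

Row counts bottom-up:
  S → 6
  π[c](S) → 6
  R → 6
  (π[c](S) ⋈[c=e] R) → 5
  T → 5
  ((π[c](S) ⋈[c=e] R) ⋈[g=h] T) → 4

|E| = 4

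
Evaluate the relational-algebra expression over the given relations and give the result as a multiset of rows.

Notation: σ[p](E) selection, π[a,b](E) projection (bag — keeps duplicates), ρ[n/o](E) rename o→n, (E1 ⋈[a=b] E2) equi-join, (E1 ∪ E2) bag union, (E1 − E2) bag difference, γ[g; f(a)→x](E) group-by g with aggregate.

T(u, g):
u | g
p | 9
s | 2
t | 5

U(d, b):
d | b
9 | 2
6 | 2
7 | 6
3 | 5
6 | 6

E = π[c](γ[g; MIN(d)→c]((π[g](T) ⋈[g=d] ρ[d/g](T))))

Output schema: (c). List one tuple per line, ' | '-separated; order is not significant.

Stepwise |·|:
  T → 3
  π[g](T) → 3
  T → 3
  ρ[d/g](T) → 3
  (π[g](T) ⋈[g=d] ρ[d/g](T)) → 3
  γ[g; MIN(d)→c]((π[g](T) ⋈[g=d] ρ[d/g](T))) → 3
  π[c](γ[g; MIN(d)→c]((π[g](T) ⋈[g=d] ρ[d/g](T)))) → 3

== RESULT ==
c
2
5
9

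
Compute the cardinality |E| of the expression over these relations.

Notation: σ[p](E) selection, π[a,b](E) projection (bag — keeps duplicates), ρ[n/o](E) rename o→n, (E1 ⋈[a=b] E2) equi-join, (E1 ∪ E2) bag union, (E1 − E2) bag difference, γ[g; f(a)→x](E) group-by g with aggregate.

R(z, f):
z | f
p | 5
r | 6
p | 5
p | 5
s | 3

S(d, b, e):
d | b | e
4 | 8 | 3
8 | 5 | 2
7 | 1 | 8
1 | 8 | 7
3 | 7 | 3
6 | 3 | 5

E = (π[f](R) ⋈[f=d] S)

Per-node cardinality:
  R → 5
  π[f](R) → 5
  S → 6
  (π[f](R) ⋈[f=d] S) → 2

|E| = 2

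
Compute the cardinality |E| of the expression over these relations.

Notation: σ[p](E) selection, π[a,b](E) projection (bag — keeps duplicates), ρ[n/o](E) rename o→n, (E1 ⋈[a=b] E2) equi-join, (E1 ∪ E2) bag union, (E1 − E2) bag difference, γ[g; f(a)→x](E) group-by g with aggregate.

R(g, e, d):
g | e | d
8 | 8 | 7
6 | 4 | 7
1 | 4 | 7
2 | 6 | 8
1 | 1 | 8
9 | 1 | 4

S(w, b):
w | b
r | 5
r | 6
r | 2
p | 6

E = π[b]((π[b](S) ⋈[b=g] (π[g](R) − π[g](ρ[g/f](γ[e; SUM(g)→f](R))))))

Per-node cardinality:
  S → 4
  π[b](S) → 4
  R → 6
  π[g](R) → 6
  R → 6
  γ[e; SUM(g)→f](R) → 4
  ρ[g/f](γ[e; SUM(g)→f](R)) → 4
  π[g](ρ[g/f](γ[e; SUM(g)→f](R))) → 4
  (π[g](R) − π[g](ρ[g/f](γ[e; SUM(g)→f](R)))) → 4
  (π[b](S) ⋈[b=g] (π[g](R) − π[g](ρ[g/f](γ[e; SUM(g)→f](R))))) → 2
  π[b]((π[b](S) ⋈[b=g] (π[g](R) − π[g](ρ[g/f](γ[e; SUM(g)→f](R)))))) → 2

|E| = 2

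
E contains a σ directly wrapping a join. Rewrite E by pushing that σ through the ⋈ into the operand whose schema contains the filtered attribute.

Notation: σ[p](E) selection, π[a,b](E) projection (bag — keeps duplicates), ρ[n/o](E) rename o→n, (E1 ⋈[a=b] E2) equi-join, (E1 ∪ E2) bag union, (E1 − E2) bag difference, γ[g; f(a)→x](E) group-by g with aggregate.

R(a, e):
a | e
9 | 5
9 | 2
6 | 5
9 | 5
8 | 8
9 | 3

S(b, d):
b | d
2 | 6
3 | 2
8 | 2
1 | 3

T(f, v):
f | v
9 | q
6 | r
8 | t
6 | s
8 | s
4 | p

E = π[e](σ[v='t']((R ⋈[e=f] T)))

σ filters on v, owned by the right side.
E' = π[e]((R ⋈[e=f] σ[v='t'](T)))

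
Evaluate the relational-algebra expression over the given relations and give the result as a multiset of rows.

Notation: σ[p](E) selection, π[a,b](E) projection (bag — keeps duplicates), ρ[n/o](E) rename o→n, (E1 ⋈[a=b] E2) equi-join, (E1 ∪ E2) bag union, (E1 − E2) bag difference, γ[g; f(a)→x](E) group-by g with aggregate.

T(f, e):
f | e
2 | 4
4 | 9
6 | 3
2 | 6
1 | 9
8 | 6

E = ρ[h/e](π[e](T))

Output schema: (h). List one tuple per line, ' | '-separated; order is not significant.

Subexpression sizes:
  T → 6
  π[e](T) → 6
  ρ[h/e](π[e](T)) → 6

== RESULT ==
h
3
4
6
6
9
9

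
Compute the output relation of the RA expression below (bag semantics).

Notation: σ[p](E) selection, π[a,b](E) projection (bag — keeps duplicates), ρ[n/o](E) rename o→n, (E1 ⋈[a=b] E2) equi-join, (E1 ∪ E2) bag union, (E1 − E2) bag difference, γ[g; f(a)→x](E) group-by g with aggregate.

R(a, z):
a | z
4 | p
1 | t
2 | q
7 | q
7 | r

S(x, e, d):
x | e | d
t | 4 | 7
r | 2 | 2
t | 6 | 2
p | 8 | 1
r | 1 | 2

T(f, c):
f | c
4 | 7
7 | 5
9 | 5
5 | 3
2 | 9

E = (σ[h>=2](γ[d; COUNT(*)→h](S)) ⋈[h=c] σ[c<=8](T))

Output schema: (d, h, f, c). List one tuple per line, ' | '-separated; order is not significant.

Row counts bottom-up:
  S → 5
  γ[d; COUNT(*)→h](S) → 3
  σ[h>=2](γ[d; COUNT(*)→h](S)) → 1
  T → 5
  σ[c<=8](T) → 4
  (σ[h>=2](γ[d; COUNT(*)→h](S)) ⋈[h=c] σ[c<=8](T)) → 1

== RESULT ==
d | h | f | c
2 | 3 | 5 | 3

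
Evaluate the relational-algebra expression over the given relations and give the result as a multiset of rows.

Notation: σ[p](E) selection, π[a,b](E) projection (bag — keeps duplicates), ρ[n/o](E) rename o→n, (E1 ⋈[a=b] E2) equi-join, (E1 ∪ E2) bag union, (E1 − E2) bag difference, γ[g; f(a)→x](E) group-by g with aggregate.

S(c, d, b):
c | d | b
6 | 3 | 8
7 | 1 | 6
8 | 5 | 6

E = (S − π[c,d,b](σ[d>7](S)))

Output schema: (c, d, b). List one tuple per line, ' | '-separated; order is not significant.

Per-node cardinality:
  S → 3
  S → 3
  σ[d>7](S) → 0
  π[c,d,b](σ[d>7](S)) → 0
  (S − π[c,d,b](σ[d>7](S))) → 3

== RESULT ==
c | d | b
6 | 3 | 8
7 | 1 | 6
8 | 5 | 6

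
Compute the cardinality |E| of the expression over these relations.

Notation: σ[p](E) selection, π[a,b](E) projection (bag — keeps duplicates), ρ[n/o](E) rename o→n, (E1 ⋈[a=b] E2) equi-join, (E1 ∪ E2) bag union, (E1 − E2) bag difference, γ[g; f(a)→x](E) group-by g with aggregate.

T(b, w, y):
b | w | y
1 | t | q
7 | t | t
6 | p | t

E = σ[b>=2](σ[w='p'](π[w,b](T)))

Row counts bottom-up:
  T → 3
  π[w,b](T) → 3
  σ[w='p'](π[w,b](T)) → 1
  σ[b>=2](σ[w='p'](π[w,b](T))) → 1

|E| = 1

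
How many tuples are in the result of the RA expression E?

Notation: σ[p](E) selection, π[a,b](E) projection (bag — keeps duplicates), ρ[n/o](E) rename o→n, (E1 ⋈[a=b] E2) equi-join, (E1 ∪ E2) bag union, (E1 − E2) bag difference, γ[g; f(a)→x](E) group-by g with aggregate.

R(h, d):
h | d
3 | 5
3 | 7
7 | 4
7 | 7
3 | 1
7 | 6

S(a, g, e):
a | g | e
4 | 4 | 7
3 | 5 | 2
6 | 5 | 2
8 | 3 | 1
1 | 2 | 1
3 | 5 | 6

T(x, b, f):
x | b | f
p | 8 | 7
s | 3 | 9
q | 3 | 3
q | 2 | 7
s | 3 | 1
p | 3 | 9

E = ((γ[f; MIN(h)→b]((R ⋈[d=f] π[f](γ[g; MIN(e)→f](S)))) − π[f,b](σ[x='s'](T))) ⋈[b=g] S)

Stepwise |·|:
  R → 6
  S → 6
  γ[g; MIN(e)→f](S) → 4
  π[f](γ[g; MIN(e)→f](S)) → 4
  (R ⋈[d=f] π[f](γ[g; MIN(e)→f](S))) → 4
  γ[f; MIN(h)→b]((R ⋈[d=f] π[f](γ[g; MIN(e)→f](S)))) → 2
  T → 6
  σ[x='s'](T) → 2
  π[f,b](σ[x='s'](T)) → 2
  (γ[f; MIN(h)→b]((R ⋈[d=f] π[f](γ[g; MIN(e)→f](S)))) − π[f,b](σ[x='s'](T))) → 1
  S → 6
  ((γ[f; MIN(h)→b]((R ⋈[d=f] π[f](γ[g; MIN(e)→f](S)))) − π[f,b](σ[x='s'](T))) ⋈[b=g] S) → 1

|E| = 1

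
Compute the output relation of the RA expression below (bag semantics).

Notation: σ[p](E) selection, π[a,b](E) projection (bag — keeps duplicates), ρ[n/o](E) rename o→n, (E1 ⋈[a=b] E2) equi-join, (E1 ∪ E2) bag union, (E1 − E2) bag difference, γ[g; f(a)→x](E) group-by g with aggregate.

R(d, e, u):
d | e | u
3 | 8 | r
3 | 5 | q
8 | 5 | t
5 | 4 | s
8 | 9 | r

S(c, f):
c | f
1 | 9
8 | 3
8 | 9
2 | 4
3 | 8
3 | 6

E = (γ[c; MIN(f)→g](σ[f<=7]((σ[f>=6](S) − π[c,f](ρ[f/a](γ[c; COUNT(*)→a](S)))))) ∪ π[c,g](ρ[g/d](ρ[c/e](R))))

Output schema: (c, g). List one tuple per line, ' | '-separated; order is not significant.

Stepwise |·|:
  S → 6
  σ[f>=6](S) → 4
  S → 6
  γ[c; COUNT(*)→a](S) → 4
  ρ[f/a](γ[c; COUNT(*)→a](S)) → 4
  π[c,f](ρ[f/a](γ[c; COUNT(*)→a](S))) → 4
  (σ[f>=6](S) − π[c,f](ρ[f/a](γ[c; COUNT(*)→a](S)))) → 4
  σ[f<=7]((σ[f>=6](S) − π[c,f](ρ[f/a](γ[c; COUNT(*)→a](S))))) → 1
  γ[c; MIN(f)→g](σ[f<=7]((σ[f>=6](S) − π[c,f](ρ[f/a](γ[c; COUNT(*)→a](S)))))) → 1
  R → 5
  ρ[c/e](R) → 5
  ρ[g/d](ρ[c/e](R)) → 5
  π[c,g](ρ[g/d](ρ[c/e](R))) → 5
  (γ[c; MIN(f)→g](σ[f<=7]((σ[f>=6](S) − π[c,f](ρ[f/a](γ[c; COUNT(*)→a](S)))))) ∪ π[c,g](ρ[g/d](ρ[c/e](R)))) → 6

== RESULT ==
c | g
3 | 6
4 | 5
5 | 3
5 | 8
8 | 3
9 | 8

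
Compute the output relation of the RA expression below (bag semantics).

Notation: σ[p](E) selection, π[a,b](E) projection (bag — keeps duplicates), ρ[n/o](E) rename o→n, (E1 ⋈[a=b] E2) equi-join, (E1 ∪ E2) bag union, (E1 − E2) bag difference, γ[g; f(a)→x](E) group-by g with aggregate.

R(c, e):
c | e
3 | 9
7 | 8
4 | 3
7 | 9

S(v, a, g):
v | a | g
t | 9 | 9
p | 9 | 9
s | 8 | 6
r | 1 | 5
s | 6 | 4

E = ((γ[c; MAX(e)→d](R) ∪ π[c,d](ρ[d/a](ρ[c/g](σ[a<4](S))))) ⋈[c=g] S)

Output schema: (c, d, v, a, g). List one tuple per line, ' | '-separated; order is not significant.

Per-node cardinality:
  R → 4
  γ[c; MAX(e)→d](R) → 3
  S → 5
  σ[a<4](S) → 1
  ρ[c/g](σ[a<4](S)) → 1
  ρ[d/a](ρ[c/g](σ[a<4](S))) → 1
  π[c,d](ρ[d/a](ρ[c/g](σ[a<4](S)))) → 1
  (γ[c; MAX(e)→d](R) ∪ π[c,d](ρ[d/a](ρ[c/g](σ[a<4](S))))) → 4
  S → 5
  ((γ[c; MAX(e)→d](R) ∪ π[c,d](ρ[d/a](ρ[c/g](σ[a<4](S))))) ⋈[c=g] S) → 2

== RESULT ==
c | d | v | a | g
4 | 3 | s | 6 | 4
5 | 1 | r | 1 | 5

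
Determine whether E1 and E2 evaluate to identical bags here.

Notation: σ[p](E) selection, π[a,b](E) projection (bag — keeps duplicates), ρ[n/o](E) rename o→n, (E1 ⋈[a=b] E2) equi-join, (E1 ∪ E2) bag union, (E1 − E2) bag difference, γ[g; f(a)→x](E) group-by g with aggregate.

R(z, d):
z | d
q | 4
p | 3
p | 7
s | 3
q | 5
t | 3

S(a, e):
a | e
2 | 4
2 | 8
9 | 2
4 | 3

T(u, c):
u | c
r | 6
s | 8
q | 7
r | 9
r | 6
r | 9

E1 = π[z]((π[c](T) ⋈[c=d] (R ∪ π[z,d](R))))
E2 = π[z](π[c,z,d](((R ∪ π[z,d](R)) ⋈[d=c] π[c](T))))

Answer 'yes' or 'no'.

E1 row counts bottom-up:
  T → 6
  π[c](T) → 6
  R → 6
  R → 6
  π[z,d](R) → 6
  (R ∪ π[z,d](R)) → 12
  (π[c](T) ⋈[c=d] (R ∪ π[z,d](R))) → 2
  π[z]((π[c](T) ⋈[c=d] (R ∪ π[z,d](R)))) → 2
E2 row counts bottom-up:
  R → 6
  R → 6
  π[z,d](R) → 6
  (R ∪ π[z,d](R)) → 12
  T → 6
  π[c](T) → 6
  ((R ∪ π[z,d](R)) ⋈[d=c] π[c](T)) → 2
  π[c,z,d](((R ∪ π[z,d](R)) ⋈[d=c] π[c](T))) → 2
  π[z](π[c,z,d](((R ∪ π[z,d](R)) ⋈[d=c] π[c](T)))) → 2

E1 and E2 produce the same multiset:
z
p
p

yes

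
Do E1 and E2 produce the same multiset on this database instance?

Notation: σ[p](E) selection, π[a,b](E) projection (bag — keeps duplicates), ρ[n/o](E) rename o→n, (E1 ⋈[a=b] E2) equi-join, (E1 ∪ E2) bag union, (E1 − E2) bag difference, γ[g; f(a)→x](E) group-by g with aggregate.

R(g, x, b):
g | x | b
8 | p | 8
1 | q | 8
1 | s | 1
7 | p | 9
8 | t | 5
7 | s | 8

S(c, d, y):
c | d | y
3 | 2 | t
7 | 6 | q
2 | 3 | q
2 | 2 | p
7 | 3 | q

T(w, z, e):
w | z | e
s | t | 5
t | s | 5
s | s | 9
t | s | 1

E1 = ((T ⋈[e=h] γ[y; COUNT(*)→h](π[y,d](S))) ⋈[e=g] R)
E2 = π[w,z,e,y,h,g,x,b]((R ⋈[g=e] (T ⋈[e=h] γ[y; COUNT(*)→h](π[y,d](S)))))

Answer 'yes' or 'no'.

E1 subexpression sizes:
  T → 4
  S → 5
  π[y,d](S) → 5
  γ[y; COUNT(*)→h](π[y,d](S)) → 3
  (T ⋈[e=h] γ[y; COUNT(*)→h](π[y,d](S))) → 2
  R → 6
  ((T ⋈[e=h] γ[y; COUNT(*)→h](π[y,d](S))) ⋈[e=g] R) → 4
E2 subexpression sizes:
  R → 6
  T → 4
  S → 5
  π[y,d](S) → 5
  γ[y; COUNT(*)→h](π[y,d](S)) → 3
  (T ⋈[e=h] γ[y; COUNT(*)→h](π[y,d](S))) → 2
  (R ⋈[g=e] (T ⋈[e=h] γ[y; COUNT(*)→h](π[y,d](S)))) → 4
  π[w,z,e,y,h,g,x,b]((R ⋈[g=e] (T ⋈[e=h] γ[y; COUNT(*)→h](π[y,d](S))))) → 4

E1 and E2 produce the same multiset:
w | z | e | y | h | g | x | b
t | s | 1 | p | 1 | 1 | q | 8
t | s | 1 | p | 1 | 1 | s | 1
t | s | 1 | t | 1 | 1 | q | 8
t | s | 1 | t | 1 | 1 | s | 1

yes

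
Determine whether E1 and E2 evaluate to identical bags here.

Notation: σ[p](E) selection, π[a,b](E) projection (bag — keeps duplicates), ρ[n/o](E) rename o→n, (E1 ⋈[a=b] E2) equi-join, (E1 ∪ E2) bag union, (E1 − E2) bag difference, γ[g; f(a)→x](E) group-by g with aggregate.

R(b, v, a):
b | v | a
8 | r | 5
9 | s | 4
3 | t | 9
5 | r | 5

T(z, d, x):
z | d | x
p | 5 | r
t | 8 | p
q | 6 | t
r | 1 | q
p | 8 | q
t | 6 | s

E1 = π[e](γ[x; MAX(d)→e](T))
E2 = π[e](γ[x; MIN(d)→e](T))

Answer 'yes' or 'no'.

E1 stepwise |·|:
  T → 6
  γ[x; MAX(d)→e](T) → 5
  π[e](γ[x; MAX(d)→e](T)) → 5
E2 stepwise |·|:
  T → 6
  γ[x; MIN(d)→e](T) → 5
  π[e](γ[x; MIN(d)→e](T)) → 5

E1 result:
e
5
6
6
8
8
E2 result:
e
1
5
6
6
8
Witness: (1,) appears 0× in E1 but 1× in E2.

no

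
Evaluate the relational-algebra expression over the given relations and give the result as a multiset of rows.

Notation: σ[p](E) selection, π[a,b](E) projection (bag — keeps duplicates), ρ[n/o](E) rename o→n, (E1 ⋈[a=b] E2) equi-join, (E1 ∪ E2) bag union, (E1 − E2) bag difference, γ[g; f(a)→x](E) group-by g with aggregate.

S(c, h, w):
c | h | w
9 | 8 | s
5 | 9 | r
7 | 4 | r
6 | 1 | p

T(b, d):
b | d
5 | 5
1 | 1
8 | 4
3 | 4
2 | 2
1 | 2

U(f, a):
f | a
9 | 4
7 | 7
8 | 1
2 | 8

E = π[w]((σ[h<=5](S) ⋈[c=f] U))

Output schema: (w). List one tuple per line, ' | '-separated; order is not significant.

Stepwise |·|:
  S → 4
  σ[h<=5](S) → 2
  U → 4
  (σ[h<=5](S) ⋈[c=f] U) → 1
  π[w]((σ[h<=5](S) ⋈[c=f] U)) → 1

== RESULT ==
w
r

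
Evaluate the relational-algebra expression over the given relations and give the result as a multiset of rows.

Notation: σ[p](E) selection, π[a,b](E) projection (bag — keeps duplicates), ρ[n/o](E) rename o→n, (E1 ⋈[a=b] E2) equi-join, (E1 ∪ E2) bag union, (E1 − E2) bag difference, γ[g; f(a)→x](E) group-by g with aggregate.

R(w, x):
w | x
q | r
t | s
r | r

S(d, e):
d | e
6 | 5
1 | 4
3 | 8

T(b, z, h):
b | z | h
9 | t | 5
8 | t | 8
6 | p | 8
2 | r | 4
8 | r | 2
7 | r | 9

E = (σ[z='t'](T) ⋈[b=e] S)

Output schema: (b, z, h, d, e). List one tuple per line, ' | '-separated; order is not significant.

Stepwise |·|:
  T → 6
  σ[z='t'](T) → 2
  S → 3
  (σ[z='t'](T) ⋈[b=e] S) → 1

== RESULT ==
b | z | h | d | e
8 | t | 8 | 3 | 8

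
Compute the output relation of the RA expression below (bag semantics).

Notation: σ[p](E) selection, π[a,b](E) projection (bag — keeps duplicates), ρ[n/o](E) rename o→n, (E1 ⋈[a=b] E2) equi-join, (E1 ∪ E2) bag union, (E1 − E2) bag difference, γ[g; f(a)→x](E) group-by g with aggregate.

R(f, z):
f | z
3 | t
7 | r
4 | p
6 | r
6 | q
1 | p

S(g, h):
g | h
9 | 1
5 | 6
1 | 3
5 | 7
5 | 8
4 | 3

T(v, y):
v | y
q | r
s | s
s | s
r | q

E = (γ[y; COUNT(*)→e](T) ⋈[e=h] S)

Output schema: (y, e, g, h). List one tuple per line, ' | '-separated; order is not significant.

Row counts bottom-up:
  T → 4
  γ[y; COUNT(*)→e](T) → 3
  S → 6
  (γ[y; COUNT(*)→e](T) ⋈[e=h] S) → 2

== RESULT ==
y | e | g | h
q | 1 | 9 | 1
r | 1 | 9 | 1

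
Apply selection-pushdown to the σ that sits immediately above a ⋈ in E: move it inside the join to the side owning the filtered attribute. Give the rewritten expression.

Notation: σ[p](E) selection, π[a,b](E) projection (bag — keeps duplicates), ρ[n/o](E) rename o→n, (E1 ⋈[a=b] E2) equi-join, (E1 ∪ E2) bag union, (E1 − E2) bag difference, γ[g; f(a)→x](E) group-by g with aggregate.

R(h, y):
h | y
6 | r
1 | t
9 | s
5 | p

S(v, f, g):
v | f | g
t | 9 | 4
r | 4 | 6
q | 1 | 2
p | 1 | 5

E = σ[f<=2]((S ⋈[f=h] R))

σ filters on f, owned by the left side.
E' = (σ[f<=2](S) ⋈[f=h] R)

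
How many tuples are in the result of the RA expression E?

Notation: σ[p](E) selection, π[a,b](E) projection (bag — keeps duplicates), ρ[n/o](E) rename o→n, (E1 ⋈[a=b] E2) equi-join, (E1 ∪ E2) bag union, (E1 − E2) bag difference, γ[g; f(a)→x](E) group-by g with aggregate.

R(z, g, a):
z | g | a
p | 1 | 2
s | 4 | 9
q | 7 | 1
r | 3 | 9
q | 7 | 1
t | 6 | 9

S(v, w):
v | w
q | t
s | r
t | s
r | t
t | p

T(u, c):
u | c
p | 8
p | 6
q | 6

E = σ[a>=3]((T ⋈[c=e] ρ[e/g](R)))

Stepwise |·|:
  T → 3
  R → 6
  ρ[e/g](R) → 6
  (T ⋈[c=e] ρ[e/g](R)) → 2
  σ[a>=3]((T ⋈[c=e] ρ[e/g](R))) → 2

|E| = 2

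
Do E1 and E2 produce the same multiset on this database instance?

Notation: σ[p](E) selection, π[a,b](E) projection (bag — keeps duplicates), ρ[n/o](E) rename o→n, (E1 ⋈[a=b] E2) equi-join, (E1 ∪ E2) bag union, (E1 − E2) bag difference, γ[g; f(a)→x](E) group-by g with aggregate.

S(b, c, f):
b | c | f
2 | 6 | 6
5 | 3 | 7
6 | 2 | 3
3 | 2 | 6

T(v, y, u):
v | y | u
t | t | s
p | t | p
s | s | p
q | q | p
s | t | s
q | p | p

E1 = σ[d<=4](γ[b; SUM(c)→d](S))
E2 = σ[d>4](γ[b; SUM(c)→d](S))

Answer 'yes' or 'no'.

E1 subexpression sizes:
  S → 4
  γ[b; SUM(c)→d](S) → 4
  σ[d<=4](γ[b; SUM(c)→d](S)) → 3
E2 subexpression sizes:
  S → 4
  γ[b; SUM(c)→d](S) → 4
  σ[d>4](γ[b; SUM(c)→d](S)) → 1

E1 result:
b | d
3 | 2
5 | 3
6 | 2
E2 result:
b | d
2 | 6
Witness: (5, 3) appears 1× in E1 but 0× in E2.

no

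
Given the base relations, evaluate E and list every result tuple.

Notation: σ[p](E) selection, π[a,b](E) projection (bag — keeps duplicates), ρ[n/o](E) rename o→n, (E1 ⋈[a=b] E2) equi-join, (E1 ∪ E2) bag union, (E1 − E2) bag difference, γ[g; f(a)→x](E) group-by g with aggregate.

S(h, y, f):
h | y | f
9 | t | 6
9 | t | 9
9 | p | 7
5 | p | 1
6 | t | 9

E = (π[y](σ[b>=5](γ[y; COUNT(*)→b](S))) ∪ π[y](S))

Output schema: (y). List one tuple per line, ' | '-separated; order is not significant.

Row counts bottom-up:
  S → 5
  γ[y; COUNT(*)→b](S) → 2
  σ[b>=5](γ[y; COUNT(*)→b](S)) → 0
  π[y](σ[b>=5](γ[y; COUNT(*)→b](S))) → 0
  S → 5
  π[y](S) → 5
  (π[y](σ[b>=5](γ[y; COUNT(*)→b](S))) ∪ π[y](S)) → 5

== RESULT ==
y
p
p
t
t
t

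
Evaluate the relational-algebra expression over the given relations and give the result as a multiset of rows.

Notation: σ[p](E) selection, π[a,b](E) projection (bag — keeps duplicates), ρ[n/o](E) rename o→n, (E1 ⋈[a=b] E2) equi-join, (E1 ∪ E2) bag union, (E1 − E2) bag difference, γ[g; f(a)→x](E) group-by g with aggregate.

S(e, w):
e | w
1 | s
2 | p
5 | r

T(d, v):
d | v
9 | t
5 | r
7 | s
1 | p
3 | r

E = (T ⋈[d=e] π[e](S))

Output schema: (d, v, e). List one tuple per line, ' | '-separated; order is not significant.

Subexpression sizes:
  T → 5
  S → 3
  π[e](S) → 3
  (T ⋈[d=e] π[e](S)) → 2

== RESULT ==
d | v | e
1 | p | 1
5 | r | 5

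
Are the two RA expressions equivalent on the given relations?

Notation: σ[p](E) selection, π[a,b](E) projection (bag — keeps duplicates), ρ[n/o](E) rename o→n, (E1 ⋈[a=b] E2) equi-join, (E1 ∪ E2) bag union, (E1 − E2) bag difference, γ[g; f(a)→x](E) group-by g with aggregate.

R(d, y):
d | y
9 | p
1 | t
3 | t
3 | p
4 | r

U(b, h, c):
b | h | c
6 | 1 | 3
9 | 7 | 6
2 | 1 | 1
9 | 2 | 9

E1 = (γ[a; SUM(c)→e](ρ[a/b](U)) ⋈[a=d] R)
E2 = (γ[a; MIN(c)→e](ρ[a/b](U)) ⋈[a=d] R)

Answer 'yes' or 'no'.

E1 subexpression sizes:
  U → 4
  ρ[a/b](U) → 4
  γ[a; SUM(c)→e](ρ[a/b](U)) → 3
  R → 5
  (γ[a; SUM(c)→e](ρ[a/b](U)) ⋈[a=d] R) → 1
E2 subexpression sizes:
  U → 4
  ρ[a/b](U) → 4
  γ[a; MIN(c)→e](ρ[a/b](U)) → 3
  R → 5
  (γ[a; MIN(c)→e](ρ[a/b](U)) ⋈[a=d] R) → 1

E1 result:
a | e | d | y
9 | 15 | 9 | p
E2 result:
a | e | d | y
9 | 6 | 9 | p
Witness: (9, 15, 9, 'p') appears 1× in E1 but 0× in E2.

no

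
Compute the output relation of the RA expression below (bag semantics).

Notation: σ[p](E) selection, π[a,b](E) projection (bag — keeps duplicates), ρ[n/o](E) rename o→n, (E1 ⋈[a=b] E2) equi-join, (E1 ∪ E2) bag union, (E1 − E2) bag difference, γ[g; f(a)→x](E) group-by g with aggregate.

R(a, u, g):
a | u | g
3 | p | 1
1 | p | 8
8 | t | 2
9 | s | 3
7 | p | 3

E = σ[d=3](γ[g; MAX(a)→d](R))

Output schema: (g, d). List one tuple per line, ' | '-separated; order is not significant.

Row counts bottom-up:
  R → 5
  γ[g; MAX(a)→d](R) → 4
  σ[d=3](γ[g; MAX(a)→d](R)) → 1

== RESULT ==
g | d
1 | 3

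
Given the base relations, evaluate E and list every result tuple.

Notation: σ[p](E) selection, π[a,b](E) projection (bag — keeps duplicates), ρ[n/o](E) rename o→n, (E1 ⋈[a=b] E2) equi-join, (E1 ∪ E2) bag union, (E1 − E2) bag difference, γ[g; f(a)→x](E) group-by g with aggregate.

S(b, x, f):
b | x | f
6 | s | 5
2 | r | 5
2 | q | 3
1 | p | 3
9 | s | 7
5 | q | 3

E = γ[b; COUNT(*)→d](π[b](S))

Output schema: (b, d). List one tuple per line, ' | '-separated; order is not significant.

Stepwise |·|:
  S → 6
  π[b](S) → 6
  γ[b; COUNT(*)→d](π[b](S)) → 5

== RESULT ==
b | d
1 | 1
2 | 2
5 | 1
6 | 1
9 | 1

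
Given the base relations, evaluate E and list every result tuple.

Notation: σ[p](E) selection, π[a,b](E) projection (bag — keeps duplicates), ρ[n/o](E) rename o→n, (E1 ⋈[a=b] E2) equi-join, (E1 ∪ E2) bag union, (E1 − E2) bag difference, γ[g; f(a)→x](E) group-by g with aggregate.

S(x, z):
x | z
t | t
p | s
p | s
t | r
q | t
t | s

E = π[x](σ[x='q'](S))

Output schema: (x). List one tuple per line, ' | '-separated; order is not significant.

Stepwise |·|:
  S → 6
  σ[x='q'](S) → 1
  π[x](σ[x='q'](S)) → 1

== RESULT ==
x
q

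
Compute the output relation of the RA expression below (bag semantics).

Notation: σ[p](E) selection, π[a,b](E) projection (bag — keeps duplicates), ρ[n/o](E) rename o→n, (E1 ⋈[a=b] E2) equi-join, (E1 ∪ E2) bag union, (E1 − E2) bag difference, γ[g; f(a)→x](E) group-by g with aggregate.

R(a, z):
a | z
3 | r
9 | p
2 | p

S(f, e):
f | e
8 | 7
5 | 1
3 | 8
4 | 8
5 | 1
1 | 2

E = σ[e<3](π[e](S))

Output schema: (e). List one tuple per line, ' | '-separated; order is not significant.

Per-node cardinality:
  S → 6
  π[e](S) → 6
  σ[e<3](π[e](S)) → 3

== RESULT ==
e
1
1
2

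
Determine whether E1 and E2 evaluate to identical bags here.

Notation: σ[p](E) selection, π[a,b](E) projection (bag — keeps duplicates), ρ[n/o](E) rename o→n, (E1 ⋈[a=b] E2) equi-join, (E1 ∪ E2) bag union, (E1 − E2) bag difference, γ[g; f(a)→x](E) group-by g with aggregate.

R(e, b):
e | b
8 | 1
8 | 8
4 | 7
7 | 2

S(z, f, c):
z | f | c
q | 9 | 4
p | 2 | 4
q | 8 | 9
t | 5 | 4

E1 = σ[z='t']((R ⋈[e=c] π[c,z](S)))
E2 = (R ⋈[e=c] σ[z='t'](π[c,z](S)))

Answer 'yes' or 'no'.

E1 row counts bottom-up:
  R → 4
  S → 4
  π[c,z](S) → 4
  (R ⋈[e=c] π[c,z](S)) → 3
  σ[z='t']((R ⋈[e=c] π[c,z](S))) → 1
E2 row counts bottom-up:
  R → 4
  S → 4
  π[c,z](S) → 4
  σ[z='t'](π[c,z](S)) → 1
  (R ⋈[e=c] σ[z='t'](π[c,z](S))) → 1

E1 and E2 produce the same multiset:
e | b | c | z
4 | 7 | 4 | t

yes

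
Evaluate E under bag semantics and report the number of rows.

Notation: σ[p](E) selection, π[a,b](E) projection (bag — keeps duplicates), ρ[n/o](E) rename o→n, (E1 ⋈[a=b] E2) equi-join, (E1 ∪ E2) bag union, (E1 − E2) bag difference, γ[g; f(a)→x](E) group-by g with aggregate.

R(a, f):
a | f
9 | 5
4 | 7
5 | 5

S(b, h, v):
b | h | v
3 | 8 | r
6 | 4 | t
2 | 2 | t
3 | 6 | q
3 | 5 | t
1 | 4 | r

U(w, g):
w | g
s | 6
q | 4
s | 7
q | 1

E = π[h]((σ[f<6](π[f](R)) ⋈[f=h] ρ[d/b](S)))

Per-node cardinality:
  R → 3
  π[f](R) → 3
  σ[f<6](π[f](R)) → 2
  S → 6
  ρ[d/b](S) → 6
  (σ[f<6](π[f](R)) ⋈[f=h] ρ[d/b](S)) → 2
  π[h]((σ[f<6](π[f](R)) ⋈[f=h] ρ[d/b](S))) → 2

|E| = 2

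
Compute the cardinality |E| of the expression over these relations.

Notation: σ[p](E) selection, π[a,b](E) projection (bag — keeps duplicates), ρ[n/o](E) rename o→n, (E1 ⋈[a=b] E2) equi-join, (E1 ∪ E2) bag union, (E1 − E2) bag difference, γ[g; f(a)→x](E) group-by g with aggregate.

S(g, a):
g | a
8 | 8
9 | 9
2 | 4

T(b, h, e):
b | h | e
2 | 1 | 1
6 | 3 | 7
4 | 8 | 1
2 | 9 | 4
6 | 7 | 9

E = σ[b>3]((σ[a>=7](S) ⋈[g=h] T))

Stepwise |·|:
  S → 3
  σ[a>=7](S) → 2
  T → 5
  (σ[a>=7](S) ⋈[g=h] T) → 2
  σ[b>3]((σ[a>=7](S) ⋈[g=h] T)) → 1

|E| = 1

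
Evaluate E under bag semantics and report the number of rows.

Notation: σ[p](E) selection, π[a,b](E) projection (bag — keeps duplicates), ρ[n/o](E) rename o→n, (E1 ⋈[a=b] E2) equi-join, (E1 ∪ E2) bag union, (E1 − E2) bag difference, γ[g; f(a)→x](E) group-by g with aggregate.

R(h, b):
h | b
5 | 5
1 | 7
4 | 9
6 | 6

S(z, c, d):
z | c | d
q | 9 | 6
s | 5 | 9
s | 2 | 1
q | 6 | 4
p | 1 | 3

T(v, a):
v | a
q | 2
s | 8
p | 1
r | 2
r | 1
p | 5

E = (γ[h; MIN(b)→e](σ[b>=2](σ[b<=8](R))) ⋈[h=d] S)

Stepwise |·|:
  R → 4
  σ[b<=8](R) → 3
  σ[b>=2](σ[b<=8](R)) → 3
  γ[h; MIN(b)→e](σ[b>=2](σ[b<=8](R))) → 3
  S → 5
  (γ[h; MIN(b)→e](σ[b>=2](σ[b<=8](R))) ⋈[h=d] S) → 2

|E| = 2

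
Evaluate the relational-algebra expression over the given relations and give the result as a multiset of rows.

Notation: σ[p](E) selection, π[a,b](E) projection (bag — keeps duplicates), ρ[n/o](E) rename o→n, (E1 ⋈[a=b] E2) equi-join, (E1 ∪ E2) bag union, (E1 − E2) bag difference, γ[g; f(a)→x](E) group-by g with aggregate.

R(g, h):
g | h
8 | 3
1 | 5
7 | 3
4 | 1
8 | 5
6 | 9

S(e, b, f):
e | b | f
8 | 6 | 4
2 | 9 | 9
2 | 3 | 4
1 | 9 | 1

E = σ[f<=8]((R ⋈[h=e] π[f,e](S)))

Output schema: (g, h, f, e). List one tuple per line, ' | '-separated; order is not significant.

Stepwise |·|:
  R → 6
  S → 4
  π[f,e](S) → 4
  (R ⋈[h=e] π[f,e](S)) → 1
  σ[f<=8]((R ⋈[h=e] π[f,e](S))) → 1

== RESULT ==
g | h | f | e
4 | 1 | 1 | 1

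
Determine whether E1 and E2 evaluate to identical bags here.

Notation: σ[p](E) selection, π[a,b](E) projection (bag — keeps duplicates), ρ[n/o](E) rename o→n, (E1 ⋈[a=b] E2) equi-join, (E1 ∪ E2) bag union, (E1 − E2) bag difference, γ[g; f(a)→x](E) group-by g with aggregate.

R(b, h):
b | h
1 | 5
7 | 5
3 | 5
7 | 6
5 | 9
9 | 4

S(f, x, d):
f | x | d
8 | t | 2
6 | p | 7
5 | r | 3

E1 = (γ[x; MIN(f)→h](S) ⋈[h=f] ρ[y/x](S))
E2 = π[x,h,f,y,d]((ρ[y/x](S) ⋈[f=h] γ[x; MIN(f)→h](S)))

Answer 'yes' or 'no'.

E1 stepwise |·|:
  S → 3
  γ[x; MIN(f)→h](S) → 3
  S → 3
  ρ[y/x](S) → 3
  (γ[x; MIN(f)→h](S) ⋈[h=f] ρ[y/x](S)) → 3
E2 stepwise |·|:
  S → 3
  ρ[y/x](S) → 3
  S → 3
  γ[x; MIN(f)→h](S) → 3
  (ρ[y/x](S) ⋈[f=h] γ[x; MIN(f)→h](S)) → 3
  π[x,h,f,y,d]((ρ[y/x](S) ⋈[f=h] γ[x; MIN(f)→h](S))) → 3

E1 and E2 produce the same multiset:
x | h | f | y | d
p | 6 | 6 | p | 7
r | 5 | 5 | r | 3
t | 8 | 8 | t | 2

yes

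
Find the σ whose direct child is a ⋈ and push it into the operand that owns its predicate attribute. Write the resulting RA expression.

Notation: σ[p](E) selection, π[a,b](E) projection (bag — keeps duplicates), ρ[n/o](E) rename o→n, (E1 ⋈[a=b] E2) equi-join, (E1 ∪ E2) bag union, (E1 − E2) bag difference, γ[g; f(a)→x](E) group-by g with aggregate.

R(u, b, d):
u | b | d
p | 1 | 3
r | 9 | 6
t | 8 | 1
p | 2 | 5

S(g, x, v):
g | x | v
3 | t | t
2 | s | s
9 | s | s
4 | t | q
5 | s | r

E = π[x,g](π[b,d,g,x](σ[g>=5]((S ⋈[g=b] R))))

σ filters on g, owned by the left side.
E' = π[x,g](π[b,d,g,x]((σ[g>=5](S) ⋈[g=b] R)))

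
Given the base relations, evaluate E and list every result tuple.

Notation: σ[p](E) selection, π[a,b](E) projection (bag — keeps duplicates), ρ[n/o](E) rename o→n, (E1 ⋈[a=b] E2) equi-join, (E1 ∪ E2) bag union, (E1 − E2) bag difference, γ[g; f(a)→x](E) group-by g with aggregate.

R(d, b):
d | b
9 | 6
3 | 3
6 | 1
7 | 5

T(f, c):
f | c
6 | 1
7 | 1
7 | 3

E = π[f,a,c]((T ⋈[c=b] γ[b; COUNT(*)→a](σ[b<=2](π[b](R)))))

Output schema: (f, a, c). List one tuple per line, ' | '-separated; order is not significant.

Subexpression sizes:
  T → 3
  R → 4
  π[b](R) → 4
  σ[b<=2](π[b](R)) → 1
  γ[b; COUNT(*)→a](σ[b<=2](π[b](R))) → 1
  (T ⋈[c=b] γ[b; COUNT(*)→a](σ[b<=2](π[b](R)))) → 2
  π[f,a,c]((T ⋈[c=b] γ[b; COUNT(*)→a](σ[b<=2](π[b](R))))) → 2

== RESULT ==
f | a | c
6 | 1 | 1
7 | 1 | 1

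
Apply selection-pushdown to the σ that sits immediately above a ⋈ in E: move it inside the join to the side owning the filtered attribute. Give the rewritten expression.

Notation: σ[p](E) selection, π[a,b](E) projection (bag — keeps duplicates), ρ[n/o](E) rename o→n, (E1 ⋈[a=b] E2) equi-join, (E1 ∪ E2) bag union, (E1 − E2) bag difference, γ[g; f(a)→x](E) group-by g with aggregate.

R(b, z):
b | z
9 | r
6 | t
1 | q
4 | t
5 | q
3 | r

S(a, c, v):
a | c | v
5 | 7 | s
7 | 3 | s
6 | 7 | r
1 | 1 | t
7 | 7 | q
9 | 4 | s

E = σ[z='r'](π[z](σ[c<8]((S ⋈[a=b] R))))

σ filters on c, owned by the left side.
E' = σ[z='r'](π[z]((σ[c<8](S) ⋈[a=b] R)))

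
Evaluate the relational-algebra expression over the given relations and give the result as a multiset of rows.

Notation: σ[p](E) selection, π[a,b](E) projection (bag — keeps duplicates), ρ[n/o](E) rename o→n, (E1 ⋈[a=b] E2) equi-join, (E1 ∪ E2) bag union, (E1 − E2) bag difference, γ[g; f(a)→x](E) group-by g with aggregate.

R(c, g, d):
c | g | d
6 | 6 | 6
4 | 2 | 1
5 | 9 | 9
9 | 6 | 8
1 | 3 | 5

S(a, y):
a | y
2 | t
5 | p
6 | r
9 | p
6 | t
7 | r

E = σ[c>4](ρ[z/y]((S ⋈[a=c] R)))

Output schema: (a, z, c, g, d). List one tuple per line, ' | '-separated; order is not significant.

Per-node cardinality:
  S → 6
  R → 5
  (S ⋈[a=c] R) → 4
  ρ[z/y]((S ⋈[a=c] R)) → 4
  σ[c>4](ρ[z/y]((S ⋈[a=c] R))) → 4

== RESULT ==
a | z | c | g | d
5 | p | 5 | 9 | 9
6 | r | 6 | 6 | 6
6 | t | 6 | 6 | 6
9 | p | 9 | 6 | 8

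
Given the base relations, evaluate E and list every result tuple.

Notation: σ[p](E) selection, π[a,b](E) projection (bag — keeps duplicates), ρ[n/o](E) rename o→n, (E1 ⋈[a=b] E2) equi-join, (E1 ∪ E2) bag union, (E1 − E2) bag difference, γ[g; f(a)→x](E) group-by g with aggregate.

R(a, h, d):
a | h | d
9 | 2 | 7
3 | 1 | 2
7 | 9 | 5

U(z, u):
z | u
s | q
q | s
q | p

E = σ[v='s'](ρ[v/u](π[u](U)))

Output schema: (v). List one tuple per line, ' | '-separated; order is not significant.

Subexpression sizes:
  U → 3
  π[u](U) → 3
  ρ[v/u](π[u](U)) → 3
  σ[v='s'](ρ[v/u](π[u](U))) → 1

== RESULT ==
v
s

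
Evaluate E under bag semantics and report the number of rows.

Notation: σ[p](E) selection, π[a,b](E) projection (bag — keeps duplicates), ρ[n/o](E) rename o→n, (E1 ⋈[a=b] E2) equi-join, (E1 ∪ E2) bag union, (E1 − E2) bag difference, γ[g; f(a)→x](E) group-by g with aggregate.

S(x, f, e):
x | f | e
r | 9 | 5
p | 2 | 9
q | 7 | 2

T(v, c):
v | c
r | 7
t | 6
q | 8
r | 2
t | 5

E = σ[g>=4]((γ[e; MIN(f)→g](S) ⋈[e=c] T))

Stepwise |·|:
  S → 3
  γ[e; MIN(f)→g](S) → 3
  T → 5
  (γ[e; MIN(f)→g](S) ⋈[e=c] T) → 2
  σ[g>=4]((γ[e; MIN(f)→g](S) ⋈[e=c] T)) → 2

|E| = 2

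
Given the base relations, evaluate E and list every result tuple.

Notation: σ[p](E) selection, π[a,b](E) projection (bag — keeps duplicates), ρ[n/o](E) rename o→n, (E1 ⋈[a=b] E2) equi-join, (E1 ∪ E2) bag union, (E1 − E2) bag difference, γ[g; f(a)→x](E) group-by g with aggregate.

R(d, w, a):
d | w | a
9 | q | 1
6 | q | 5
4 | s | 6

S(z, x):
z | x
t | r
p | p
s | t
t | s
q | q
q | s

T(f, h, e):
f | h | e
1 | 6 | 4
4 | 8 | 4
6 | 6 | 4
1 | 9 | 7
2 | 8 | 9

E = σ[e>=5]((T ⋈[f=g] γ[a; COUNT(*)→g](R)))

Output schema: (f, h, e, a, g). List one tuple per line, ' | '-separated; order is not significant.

Stepwise |·|:
  T → 5
  R → 3
  γ[a; COUNT(*)→g](R) → 3
  (T ⋈[f=g] γ[a; COUNT(*)→g](R)) → 6
  σ[e>=5]((T ⋈[f=g] γ[a; COUNT(*)→g](R))) → 3

== RESULT ==
f | h | e | a | g
1 | 9 | 7 | 1 | 1
1 | 9 | 7 | 5 | 1
1 | 9 | 7 | 6 | 1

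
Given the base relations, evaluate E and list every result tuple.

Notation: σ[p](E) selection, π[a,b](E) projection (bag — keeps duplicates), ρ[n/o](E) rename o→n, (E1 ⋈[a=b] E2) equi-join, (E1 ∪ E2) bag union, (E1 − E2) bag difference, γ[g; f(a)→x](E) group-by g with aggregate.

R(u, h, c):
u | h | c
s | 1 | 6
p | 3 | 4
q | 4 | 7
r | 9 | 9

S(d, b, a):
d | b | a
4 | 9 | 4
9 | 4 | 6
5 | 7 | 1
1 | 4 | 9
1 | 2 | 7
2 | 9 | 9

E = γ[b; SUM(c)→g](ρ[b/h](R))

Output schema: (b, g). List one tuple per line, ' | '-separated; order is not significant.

Row counts bottom-up:
  R → 4
  ρ[b/h](R) → 4
  γ[b; SUM(c)→g](ρ[b/h](R)) → 4

== RESULT ==
b | g
1 | 6
3 | 4
4 | 7
9 | 9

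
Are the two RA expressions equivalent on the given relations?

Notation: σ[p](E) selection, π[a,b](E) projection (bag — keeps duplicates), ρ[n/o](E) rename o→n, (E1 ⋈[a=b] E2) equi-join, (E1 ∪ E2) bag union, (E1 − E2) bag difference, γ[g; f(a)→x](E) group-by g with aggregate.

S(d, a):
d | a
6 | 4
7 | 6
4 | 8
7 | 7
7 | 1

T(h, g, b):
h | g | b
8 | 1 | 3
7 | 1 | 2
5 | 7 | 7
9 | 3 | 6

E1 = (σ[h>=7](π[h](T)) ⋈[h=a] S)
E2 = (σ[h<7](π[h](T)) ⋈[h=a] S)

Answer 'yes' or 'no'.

E1 stepwise |·|:
  T → 4
  π[h](T) → 4
  σ[h>=7](π[h](T)) → 3
  S → 5
  (σ[h>=7](π[h](T)) ⋈[h=a] S) → 2
E2 stepwise |·|:
  T → 4
  π[h](T) → 4
  σ[h<7](π[h](T)) → 1
  S → 5
  (σ[h<7](π[h](T)) ⋈[h=a] S) → 0

E1 result:
h | d | a
7 | 7 | 7
8 | 4 | 8
E2 result:
h | d | a
(0 rows)
Witness: (7, 7, 7) appears 1× in E1 but 0× in E2.

no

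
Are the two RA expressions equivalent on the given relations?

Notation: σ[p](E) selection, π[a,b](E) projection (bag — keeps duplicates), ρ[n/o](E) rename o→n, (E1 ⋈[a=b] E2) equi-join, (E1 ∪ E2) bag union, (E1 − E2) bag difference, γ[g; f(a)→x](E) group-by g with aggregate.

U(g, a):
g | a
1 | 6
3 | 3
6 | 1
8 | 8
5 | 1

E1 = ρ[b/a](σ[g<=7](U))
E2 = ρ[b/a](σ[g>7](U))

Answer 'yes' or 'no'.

E1 subexpression sizes:
  U → 5
  σ[g<=7](U) → 4
  ρ[b/a](σ[g<=7](U)) → 4
E2 subexpression sizes:
  U → 5
  σ[g>7](U) → 1
  ρ[b/a](σ[g>7](U)) → 1

E1 result:
g | b
1 | 6
3 | 3
5 | 1
6 | 1
E2 result:
g | b
8 | 8
Witness: (8, 8) appears 0× in E1 but 1× in E2.

no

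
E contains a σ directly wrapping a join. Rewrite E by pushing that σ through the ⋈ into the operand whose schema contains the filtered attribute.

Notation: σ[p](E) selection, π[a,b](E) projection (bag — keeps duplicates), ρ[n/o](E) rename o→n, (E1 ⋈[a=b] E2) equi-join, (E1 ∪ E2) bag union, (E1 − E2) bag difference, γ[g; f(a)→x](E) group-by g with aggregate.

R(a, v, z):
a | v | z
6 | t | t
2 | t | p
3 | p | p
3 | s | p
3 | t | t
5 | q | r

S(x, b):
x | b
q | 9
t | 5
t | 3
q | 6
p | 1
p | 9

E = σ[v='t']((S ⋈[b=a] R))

σ filters on v, owned by the right side.
E' = (S ⋈[b=a] σ[v='t'](R))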